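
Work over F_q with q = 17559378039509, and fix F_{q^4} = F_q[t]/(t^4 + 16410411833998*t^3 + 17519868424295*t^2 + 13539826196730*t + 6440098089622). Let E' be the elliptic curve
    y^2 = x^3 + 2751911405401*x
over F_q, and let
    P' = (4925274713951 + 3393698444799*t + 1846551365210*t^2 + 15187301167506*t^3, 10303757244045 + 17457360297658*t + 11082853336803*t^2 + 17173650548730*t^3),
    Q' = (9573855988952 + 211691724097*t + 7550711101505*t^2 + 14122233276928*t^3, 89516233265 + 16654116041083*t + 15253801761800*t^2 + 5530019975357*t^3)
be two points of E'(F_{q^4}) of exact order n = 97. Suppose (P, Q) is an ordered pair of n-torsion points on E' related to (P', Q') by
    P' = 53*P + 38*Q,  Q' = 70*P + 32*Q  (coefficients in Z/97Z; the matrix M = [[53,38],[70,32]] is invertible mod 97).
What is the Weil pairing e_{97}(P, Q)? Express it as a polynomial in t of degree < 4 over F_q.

13832197762079 + 6504085703138*t + 9081950477174*t^2 + 9367110005029*t^3

e_{97}(aP+bQ,cP+dQ) = e_{97}(P,Q)^(ad-bc); with (a,b,c,d)=(53,38,70,32) this gives the det-97 law.
So e_{97}(P,Q) = e_{97}(P',Q')^{81}, since 6*81 = 1 mod 97.
n = 97 = (1100001)_2 (7 bits, wt 3); accumulate f_{97,P'}(Q'+S)/f_{97,P'}(S) along the 6-step ladder.
So e_{97}(P',Q') = 4913833158701 + 145372449971*t + 7981135467181*t^2 + 11425803475097*t^3.
Thus e_{97}(P,Q) = 13832197762079 + 6504085703138*t + 9081950477174*t^2 + 9367110005029*t^3.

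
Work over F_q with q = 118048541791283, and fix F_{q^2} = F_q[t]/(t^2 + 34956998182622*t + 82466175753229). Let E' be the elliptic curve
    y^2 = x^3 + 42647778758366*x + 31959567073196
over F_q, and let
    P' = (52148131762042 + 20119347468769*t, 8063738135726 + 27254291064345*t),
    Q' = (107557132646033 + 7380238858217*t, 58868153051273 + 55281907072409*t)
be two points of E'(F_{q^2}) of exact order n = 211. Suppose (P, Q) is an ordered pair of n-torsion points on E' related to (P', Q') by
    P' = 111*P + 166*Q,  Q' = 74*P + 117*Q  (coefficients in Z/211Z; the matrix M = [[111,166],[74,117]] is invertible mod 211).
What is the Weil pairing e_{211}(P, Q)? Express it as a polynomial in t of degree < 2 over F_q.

Since e_{211}(P,P)=e_{211}(Q,Q)=1 and e_{211}(Q,P)=e_{211}(P,Q)^{-1}, expanding e_{211}(111*P + 166*Q,74*P + 117*Q) leaves e(P,Q)^det(M).
So e_{211}(P,Q) = e_{211}(P',Q')^{208}, since 70*208 = 1 mod 211.
8-bit Miller (11010011) on E'/F_{118048541791283} with a'=42647778758366, b'=31959567073196: accumulate tangent/chord ratios at Q'+S and P'+S'.
f_P(D_Q)/f_Q(D_P) = 87936512992539 + 24270504324871*t.
e_{211}(P,Q) = (87936512992539 + 24270504324871*t)^{208} = 60833531666857 + 49373202235989*t.

60833531666857 + 49373202235989*t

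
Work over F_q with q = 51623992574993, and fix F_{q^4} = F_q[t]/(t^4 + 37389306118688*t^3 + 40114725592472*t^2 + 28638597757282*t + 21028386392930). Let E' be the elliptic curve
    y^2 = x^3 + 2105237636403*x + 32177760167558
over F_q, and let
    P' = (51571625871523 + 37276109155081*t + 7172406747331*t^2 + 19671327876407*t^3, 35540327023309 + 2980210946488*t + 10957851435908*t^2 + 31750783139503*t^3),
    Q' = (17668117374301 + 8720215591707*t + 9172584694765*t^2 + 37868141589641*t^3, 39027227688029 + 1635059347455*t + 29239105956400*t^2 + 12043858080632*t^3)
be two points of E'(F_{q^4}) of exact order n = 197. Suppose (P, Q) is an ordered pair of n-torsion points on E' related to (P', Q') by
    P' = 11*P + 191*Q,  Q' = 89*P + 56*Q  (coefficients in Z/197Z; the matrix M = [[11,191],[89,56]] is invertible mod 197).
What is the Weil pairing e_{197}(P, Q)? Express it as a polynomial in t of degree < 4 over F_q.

The 197-Weil pairing on E[197] over F_{51623992574993} is alternating-bilinear: e_{197}(P',Q') = e_{197}(P,Q)^det(M).
Inverting 165 mod 197: 80. Thus e_{197}(P,Q) = e(P',Q')^{80}.
Build f_{197,P'} and f_{197,Q'} via the 8-bit ladder of 197=11000101_2; evaluate at shifted divisors; quotient in F_{51623992574993^4}.
e_{197}(P',Q') = 51245251801694 + 42615959249762*t + 23864059794329*t^2 + 26633706956896*t^3.
Thus e_{197}(P,Q) = 26991021413607 + 21221385296387*t + 13425372991605*t^2 + 1515670894884*t^3.

26991021413607 + 21221385296387*t + 13425372991605*t^2 + 1515670894884*t^3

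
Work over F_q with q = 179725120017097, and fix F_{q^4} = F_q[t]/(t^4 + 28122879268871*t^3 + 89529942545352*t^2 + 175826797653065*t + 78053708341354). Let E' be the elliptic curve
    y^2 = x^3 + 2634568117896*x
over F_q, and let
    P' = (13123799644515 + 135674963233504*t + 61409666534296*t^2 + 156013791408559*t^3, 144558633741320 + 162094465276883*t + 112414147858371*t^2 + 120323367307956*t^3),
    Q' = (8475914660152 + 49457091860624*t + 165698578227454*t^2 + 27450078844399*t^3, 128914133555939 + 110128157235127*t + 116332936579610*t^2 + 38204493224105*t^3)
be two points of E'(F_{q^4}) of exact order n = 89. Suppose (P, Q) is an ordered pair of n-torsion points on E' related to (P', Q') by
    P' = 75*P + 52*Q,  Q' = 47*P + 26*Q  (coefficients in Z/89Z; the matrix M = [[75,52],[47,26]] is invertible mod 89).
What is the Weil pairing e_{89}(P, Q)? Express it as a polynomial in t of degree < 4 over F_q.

5331761545993 + 103926866988336*t + 47626197162265*t^2 + 172360263097512*t^3

Alternating bilinearity on E[89] (values in mu_{89} in F_{179725120017097^4}) gives e(P',Q') = e(P,Q)^det(M).
det M = 75*26 - 52*47 = -494 = 40 (mod 89); 40^{-1} = 69 (mod 89).
7-bit Miller (1011001) on E'/F_{179725120017097} with a'=2634568117896, b'=0: accumulate tangent/chord ratios at Q'+S and P'+S'.
f_P(D_Q)/f_Q(D_P) = 96746933394253 + 48924389930651*t + 89018713202597*t^2 + 27862072140761*t^3.
e_{89}(P,Q) = (96746933394253 + 48924389930651*t + 89018713202597*t^2 + 27862072140761*t^3)^{69} = 5331761545993 + 103926866988336*t + 47626197162265*t^2 + 172360263097512*t^3.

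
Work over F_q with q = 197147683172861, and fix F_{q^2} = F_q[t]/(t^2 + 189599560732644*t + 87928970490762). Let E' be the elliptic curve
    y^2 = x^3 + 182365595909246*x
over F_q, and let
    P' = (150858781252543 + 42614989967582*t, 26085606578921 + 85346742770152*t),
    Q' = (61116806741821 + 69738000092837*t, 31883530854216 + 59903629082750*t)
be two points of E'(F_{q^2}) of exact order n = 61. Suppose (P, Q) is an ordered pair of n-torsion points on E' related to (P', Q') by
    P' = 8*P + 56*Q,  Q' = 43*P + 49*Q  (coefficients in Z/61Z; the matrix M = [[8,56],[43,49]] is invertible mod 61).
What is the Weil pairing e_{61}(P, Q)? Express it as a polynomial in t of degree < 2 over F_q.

Alternating bilinearity on E[61] (values in mu_{61} in F_{197147683172861^2}) gives e(P',Q') = e(P,Q)^det(M).
det M = 8*49 - 56*43 = -2016 = 58 (mod 61); 58^{-1} = 20 (mod 61).
Build f_{61,P'} and f_{61,Q'} via the 6-bit ladder of 61=111101_2; evaluate at shifted divisors; quotient in F_{197147683172861^2}.
The quotient is 109969728136309 + 21988274327006*t.
(109969728136309 + 21988274327006*t)^{20} mod (197147683172861,f) = 146604173825685 + 112990918818412*t.

146604173825685 + 112990918818412*t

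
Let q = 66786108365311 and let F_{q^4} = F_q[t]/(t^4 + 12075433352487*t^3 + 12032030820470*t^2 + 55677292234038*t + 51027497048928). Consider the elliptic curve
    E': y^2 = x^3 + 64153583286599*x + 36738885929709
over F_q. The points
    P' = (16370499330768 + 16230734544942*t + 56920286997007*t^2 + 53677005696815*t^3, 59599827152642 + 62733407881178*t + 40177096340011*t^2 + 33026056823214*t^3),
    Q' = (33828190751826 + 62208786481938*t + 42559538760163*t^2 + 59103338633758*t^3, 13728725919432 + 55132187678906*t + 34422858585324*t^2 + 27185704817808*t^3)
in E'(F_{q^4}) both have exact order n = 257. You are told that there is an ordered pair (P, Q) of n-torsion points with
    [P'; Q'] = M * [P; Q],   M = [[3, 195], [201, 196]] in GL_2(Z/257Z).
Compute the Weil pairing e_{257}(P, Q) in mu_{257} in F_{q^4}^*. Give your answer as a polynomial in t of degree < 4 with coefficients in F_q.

e_{257}(aP+bQ,cP+dQ) = e_{257}(P,Q)^(ad-bc); with (a,b,c,d)=(3,195,201,196) this gives the det-257 law.
det M = 3*196 - 195*201 = -38607 = 200 (mod 257); 200^{-1} = 9 (mod 257).
Run Miller on y^2=x^3+64153583286599*x+36738885929709 over F_{66786108365311}: ladder 100000001 (9 bits); e = f_P(D_Q)/f_Q(D_P).
So e_{257}(P',Q') = 26446771629931 + 13114982100401*t + 35891863931253*t^2 + 10403079016546*t^3.
Thus e_{257}(P,Q) = 21915994106570 + 33172061221932*t + 38432548970893*t^2 + 53635591050619*t^3.

21915994106570 + 33172061221932*t + 38432548970893*t^2 + 53635591050619*t^3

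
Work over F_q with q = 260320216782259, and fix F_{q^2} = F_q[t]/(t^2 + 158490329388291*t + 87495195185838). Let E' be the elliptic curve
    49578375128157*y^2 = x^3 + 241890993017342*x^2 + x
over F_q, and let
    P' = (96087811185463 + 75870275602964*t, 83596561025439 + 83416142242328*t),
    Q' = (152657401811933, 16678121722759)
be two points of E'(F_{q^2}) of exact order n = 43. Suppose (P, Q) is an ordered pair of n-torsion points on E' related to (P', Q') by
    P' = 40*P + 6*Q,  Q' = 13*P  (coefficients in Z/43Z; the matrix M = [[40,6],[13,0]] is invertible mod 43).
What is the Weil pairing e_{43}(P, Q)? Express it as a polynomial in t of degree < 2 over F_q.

The 43-Weil pairing on E[43] over F_{260320216782259} is alternating-bilinear: e_{43}(P',Q') = e_{43}(P,Q)^det(M).
Hence e(P,Q) = e(P',Q')^{27} where 27 = 8^{-1} mod 43.
Set x_W=126491551361096*u+83450575694713, y_W=126491551361096*v; then E': y_W^2=x_W^3+252560592550343*x_W+227392101264736.
Double-and-add over 101011: 6-1 doublings, 4-1 additions; each step l_{T,T}/v_{2T} or l_{T,P'}/v at Q'+S for random S.
Miller gives e_{43}(P',Q') = 225166123761081 + 82600591709571*t in F_{260320216782259^2}.
e_{43}(P,Q) = (225166123761081 + 82600591709571*t)^{27} = 110887824820205 + 184690119008857*t.

110887824820205 + 184690119008857*t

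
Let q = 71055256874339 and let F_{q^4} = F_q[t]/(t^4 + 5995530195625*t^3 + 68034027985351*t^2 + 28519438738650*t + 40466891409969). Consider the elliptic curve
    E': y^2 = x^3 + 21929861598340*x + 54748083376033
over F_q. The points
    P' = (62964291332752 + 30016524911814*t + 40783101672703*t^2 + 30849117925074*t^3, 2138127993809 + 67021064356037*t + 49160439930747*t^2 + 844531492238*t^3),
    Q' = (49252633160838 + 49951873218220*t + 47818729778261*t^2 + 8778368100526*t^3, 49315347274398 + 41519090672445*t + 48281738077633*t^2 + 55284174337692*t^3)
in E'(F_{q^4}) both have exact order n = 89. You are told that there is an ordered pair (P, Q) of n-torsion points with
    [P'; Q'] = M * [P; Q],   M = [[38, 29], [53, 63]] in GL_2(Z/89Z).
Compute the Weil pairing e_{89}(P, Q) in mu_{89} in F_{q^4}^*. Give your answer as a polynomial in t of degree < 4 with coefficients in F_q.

Under M = [[38,29],[53,63]] in GL_2(Z/89), e_{89}(P',Q') = e_{89}(P,Q)^(38*63-29*53 mod 89).
Hence e(P,Q) = e(P',Q')^{62} where 62 = 56^{-1} mod 89.
7-bit Miller (1011001) on E'/F_{71055256874339} with a'=21929861598340, b'=54748083376033: accumulate tangent/chord ratios at Q'+S and P'+S'.
Miller gives e_{89}(P',Q') = 2189623560544 + 59093338576939*t + 25857988589494*t^2 + 20515315895072*t^3 in F_{71055256874339^4}.
(2189623560544 + 59093338576939*t + 25857988589494*t^2 + 20515315895072*t^3)^{62} mod (71055256874339,f) = 13113803287998 + 12466973050762*t + 46673023108223*t^2 + 64806065882791*t^3.

13113803287998 + 12466973050762*t + 46673023108223*t^2 + 64806065882791*t^3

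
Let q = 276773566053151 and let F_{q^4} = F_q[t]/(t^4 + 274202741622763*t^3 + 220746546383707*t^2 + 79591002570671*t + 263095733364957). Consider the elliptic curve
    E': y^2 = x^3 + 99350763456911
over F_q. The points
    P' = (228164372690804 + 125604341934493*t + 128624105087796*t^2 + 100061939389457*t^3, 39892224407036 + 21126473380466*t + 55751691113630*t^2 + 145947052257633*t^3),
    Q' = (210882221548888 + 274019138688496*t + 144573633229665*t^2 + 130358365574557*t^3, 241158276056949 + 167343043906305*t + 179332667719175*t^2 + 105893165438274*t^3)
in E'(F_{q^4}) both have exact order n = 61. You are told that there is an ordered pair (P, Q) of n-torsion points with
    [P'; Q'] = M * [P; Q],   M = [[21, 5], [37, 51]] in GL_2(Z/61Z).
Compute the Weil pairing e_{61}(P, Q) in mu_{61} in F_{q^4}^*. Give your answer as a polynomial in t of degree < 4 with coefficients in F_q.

94526920229381 + 52224103439307*t + 220256216027080*t^2 + 80049714618873*t^3

e_{61} is bilinear + alternating on E[61], so e_{61}(21*P + 5*Q, 37*P + 51*Q) = e_{61}(P,Q)^(21*51-5*37).
det M = 21*51 - 5*37 = 886 = 32 (mod 61); 32^{-1} = 21 (mod 61).
6-bit Miller (111101) on E'/F_{276773566053151} with a'=0, b'=99350763456911: accumulate tangent/chord ratios at Q'+S and P'+S'.
Result: e(P',Q') = 171283315847521 + 270231795253461*t + 202040523379502*t^2 + 137865258859422*t^3.
Raise to 21: e(P,Q) = 94526920229381 + 52224103439307*t + 220256216027080*t^2 + 80049714618873*t^3 in mu_{61}.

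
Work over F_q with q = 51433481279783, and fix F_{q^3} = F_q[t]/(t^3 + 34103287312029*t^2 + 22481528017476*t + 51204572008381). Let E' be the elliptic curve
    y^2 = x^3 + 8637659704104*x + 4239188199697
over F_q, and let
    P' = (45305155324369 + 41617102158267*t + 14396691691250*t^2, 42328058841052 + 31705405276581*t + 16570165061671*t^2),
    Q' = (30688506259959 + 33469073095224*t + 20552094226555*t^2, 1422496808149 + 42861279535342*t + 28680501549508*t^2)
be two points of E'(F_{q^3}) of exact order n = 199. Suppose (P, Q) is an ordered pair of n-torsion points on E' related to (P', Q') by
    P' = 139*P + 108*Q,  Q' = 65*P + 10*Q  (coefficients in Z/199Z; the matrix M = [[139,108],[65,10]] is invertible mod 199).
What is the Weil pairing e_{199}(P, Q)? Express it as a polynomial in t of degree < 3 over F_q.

e_{199} is bilinear + alternating on E[199], so e_{199}(139*P + 108*Q, 65*P + 10*Q) = e_{199}(P,Q)^(139*10-108*65).
det(M) mod 199 = 141; its inverse in (Z/199)^* is 24 (check: 141*24 mod 199 = 1).
Double-and-add over 11000111: 8-1 doublings, 5-1 additions; each step l_{T,T}/v_{2T} or l_{T,P'}/v at Q'+S for random S.
The quotient is 15184132700701 + 35800214295069*t + 29508308332080*t^2.
Finally e_{199}(P,Q) = 3626975572939 + 3617601865529*t + 11069339563408*t^2.

3626975572939 + 3617601865529*t + 11069339563408*t^2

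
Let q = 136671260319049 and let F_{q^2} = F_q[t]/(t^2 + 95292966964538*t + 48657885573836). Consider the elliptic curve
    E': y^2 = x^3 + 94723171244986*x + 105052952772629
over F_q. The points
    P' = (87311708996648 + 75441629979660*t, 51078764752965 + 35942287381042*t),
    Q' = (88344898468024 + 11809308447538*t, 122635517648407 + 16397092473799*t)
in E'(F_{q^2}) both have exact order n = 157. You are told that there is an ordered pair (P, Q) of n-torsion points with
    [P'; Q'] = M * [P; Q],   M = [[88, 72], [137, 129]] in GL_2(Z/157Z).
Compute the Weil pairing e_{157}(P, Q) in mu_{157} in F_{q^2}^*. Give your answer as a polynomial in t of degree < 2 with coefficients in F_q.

124789794195357 + 125522499584853*t

Under M = [[88,72],[137,129]] in GL_2(Z/157), e_{157}(P',Q') = e_{157}(P,Q)^(88*129-72*137 mod 157).
Hence e(P,Q) = e(P',Q')^{67} where 67 = 75^{-1} mod 157.
8-bit Miller (10011101) on E'/F_{136671260319049} with a'=94723171244986, b'=105052952772629: accumulate tangent/chord ratios at Q'+S and P'+S'.
e_{157}(P',Q') = 95409261782086 + 11185917631606*t.
Finally e_{157}(P,Q) = 124789794195357 + 125522499584853*t.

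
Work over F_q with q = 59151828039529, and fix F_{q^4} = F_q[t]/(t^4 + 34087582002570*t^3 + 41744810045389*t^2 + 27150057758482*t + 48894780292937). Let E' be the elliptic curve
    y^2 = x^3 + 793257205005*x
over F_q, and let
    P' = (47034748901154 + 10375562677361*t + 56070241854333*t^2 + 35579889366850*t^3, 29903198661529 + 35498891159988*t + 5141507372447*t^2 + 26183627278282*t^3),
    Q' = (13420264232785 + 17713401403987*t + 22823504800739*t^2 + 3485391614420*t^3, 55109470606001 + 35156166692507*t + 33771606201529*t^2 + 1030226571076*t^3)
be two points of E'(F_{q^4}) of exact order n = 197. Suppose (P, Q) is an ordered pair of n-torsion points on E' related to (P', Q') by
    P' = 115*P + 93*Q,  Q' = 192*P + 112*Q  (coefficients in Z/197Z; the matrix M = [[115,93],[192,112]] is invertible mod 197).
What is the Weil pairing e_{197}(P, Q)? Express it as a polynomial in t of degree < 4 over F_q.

29365054910145 + 27257445750163*t + 18690796979021*t^2 + 9106503159716*t^3

The 197-Weil pairing on E[197] over F_{59151828039529} is alternating-bilinear: e_{197}(P',Q') = e_{197}(P,Q)^det(M).
Inverting 146 mod 197: 112. Thus e_{197}(P,Q) = e(P',Q')^{112}.
Build f_{197,P'} and f_{197,Q'} via the 8-bit ladder of 197=11000101_2; evaluate at shifted divisors; quotient in F_{59151828039529^4}.
Result: e(P',Q') = 46654607101386 + 46941568842110*t + 2874876320134*t^2 + 37439548867109*t^3.
Raise to 112: e(P,Q) = 29365054910145 + 27257445750163*t + 18690796979021*t^2 + 9106503159716*t^3 in mu_{197}.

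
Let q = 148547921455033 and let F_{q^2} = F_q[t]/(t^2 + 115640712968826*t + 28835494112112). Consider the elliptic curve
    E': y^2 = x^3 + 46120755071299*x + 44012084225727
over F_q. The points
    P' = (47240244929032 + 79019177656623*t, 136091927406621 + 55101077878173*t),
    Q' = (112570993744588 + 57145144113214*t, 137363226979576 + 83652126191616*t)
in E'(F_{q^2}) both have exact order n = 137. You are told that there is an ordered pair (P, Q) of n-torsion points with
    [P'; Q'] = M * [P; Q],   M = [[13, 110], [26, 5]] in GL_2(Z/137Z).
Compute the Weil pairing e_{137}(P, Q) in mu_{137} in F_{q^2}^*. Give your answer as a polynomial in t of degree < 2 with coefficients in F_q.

77923224577585 + 105405664893678*t

Alternating bilinearity on E[137] (values in mu_{137} in F_{148547921455033^2}) gives e(P',Q') = e(P,Q)^det(M).
So e_{137}(P,Q) = e_{137}(P',Q')^{132}, since 82*132 = 1 mod 137.
Build f_{137,P'} and f_{137,Q'} via the 8-bit ladder of 137=10001001_2; evaluate at shifted divisors; quotient in F_{148547921455033^2}.
Miller gives e_{137}(P',Q') = 85714233713624 + 15163534307396*t in F_{148547921455033^2}.
Thus e_{137}(P,Q) = 77923224577585 + 105405664893678*t.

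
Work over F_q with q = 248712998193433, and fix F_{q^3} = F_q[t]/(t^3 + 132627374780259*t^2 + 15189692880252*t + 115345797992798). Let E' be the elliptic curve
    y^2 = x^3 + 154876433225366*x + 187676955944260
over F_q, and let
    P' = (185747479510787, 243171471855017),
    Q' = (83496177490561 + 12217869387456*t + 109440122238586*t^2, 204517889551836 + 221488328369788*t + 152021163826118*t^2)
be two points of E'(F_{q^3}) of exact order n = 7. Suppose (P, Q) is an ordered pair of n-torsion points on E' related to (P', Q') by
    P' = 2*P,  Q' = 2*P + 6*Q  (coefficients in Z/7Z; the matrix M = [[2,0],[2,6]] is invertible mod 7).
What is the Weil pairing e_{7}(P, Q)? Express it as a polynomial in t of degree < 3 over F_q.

183418861298623 + 129723049088708*t + 37077499302551*t^2

Since e_{7}(P,P)=e_{7}(Q,Q)=1 and e_{7}(Q,P)=e_{7}(P,Q)^{-1}, expanding e_{7}(2*P,2*P + 6*Q) leaves e(P,Q)^det(M).
So e_{7}(P,Q) = e_{7}(P',Q')^{3}, since 5*3 = 1 mod 7.
Miller loop for e_{7} over F_{248712998193433^3}: bits of 7 = 111; 2 double steps + 2 add steps, l/v at each.
e_{7}(P',Q') = 45750434241449 + 41176093585630*t + 66963255307650*t^2.
Hence e(P,Q) = 183418861298623 + 129723049088708*t + 37077499302551*t^2 in F_{248712998193433^3}^*.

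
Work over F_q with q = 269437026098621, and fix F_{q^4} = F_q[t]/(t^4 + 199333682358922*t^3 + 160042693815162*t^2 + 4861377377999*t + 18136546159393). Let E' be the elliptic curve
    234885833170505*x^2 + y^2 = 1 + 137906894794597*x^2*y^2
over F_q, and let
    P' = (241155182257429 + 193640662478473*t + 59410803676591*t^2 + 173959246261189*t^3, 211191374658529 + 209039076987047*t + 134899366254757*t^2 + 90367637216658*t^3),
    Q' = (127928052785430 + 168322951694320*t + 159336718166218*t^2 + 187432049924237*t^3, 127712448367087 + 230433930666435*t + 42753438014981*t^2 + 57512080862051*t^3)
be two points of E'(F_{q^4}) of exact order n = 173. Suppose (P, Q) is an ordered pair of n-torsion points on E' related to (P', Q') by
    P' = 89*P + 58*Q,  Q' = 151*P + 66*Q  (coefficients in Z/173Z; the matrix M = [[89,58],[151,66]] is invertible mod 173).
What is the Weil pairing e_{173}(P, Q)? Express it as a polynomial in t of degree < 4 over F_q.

The 173-Weil pairing on E[173] over F_{269437026098621} is alternating-bilinear: e_{173}(P',Q') = e_{173}(P,Q)^det(M).
Hence e(P,Q) = e(P',Q')^{85} where 85 = 57^{-1} mod 173.
Map (x,y)_Ed via u=(1+y)/(1-y), v=(1+y)/((1-y)x) to Montgomery A=35336291934033,B=182220991607252; then to (a',b')=(255750401858948,170420564268298).
Miller loop for e_{173} over F_{269437026098621^4}: bits of 173 = 10101101; 7 double steps + 4 add steps, l/v at each.
Result: e(P',Q') = 259549044179824 + 231582937312127*t + 130010289715602*t^2 + 48877895905605*t^3.
Thus e_{173}(P,Q) = 40592619715429 + 257880747050577*t + 236067852823228*t^2 + 51324224723208*t^3.

40592619715429 + 257880747050577*t + 236067852823228*t^2 + 51324224723208*t^3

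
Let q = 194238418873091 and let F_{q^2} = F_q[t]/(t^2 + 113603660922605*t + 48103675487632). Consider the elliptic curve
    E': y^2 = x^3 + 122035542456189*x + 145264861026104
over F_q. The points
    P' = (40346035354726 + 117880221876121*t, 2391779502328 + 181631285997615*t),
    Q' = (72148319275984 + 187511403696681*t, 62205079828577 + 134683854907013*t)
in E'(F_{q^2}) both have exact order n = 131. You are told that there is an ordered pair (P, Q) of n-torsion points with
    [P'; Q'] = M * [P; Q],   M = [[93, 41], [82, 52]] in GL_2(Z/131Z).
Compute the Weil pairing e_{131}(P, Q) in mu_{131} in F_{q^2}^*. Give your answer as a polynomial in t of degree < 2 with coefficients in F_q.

104416901200578 + 40727619980087*t

Alternating bilinearity on E[131] (values in mu_{131} in F_{194238418873091^2}) gives e(P',Q') = e(P,Q)^det(M).
det M = 93*52 - 41*82 = 1474 = 33 (mod 131); 33^{-1} = 4 (mod 131).
n = 131 = (10000011)_2 (8 bits, wt 3); accumulate f_{131,P'}(Q'+S)/f_{131,P'}(S) along the 7-step ladder.
e_{131}(P',Q') = 85728034995680 + 135676854826347*t.
Hence e(P,Q) = 104416901200578 + 40727619980087*t in F_{194238418873091^2}^*.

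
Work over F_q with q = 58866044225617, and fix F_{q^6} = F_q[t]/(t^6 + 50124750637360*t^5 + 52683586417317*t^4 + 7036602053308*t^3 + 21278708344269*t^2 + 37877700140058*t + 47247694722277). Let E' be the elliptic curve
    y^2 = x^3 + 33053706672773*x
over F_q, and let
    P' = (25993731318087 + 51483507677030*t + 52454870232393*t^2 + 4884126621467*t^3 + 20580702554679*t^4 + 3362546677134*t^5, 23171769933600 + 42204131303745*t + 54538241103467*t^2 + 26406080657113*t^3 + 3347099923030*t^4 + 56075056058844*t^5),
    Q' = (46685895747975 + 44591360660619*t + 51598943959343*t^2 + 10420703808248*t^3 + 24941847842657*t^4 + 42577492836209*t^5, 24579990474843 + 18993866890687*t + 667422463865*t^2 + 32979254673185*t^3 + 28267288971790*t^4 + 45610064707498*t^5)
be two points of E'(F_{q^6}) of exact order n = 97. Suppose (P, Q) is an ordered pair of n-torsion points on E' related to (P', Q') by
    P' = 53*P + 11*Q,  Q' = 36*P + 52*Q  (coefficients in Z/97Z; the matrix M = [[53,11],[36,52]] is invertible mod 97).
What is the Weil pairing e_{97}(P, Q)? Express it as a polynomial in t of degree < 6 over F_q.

Under M = [[53,11],[36,52]] in GL_2(Z/97), e_{97}(P',Q') = e_{97}(P,Q)^(53*52-11*36 mod 97).
Inverting 32 mod 97: 94. Thus e_{97}(P,Q) = e(P',Q')^{94}.
Run Miller on y^2=x^3+33053706672773*x over F_{58866044225617}: ladder 1100001 (7 bits); e = f_P(D_Q)/f_Q(D_P).
f_P(D_Q)/f_Q(D_P) = 12842181620766 + 14048167223038*t + 39301537814520*t^2 + 50203133644181*t^3 + 4026026385039*t^4 + 42945897493706*t^5.
Hence e(P,Q) = 52113506047167 + 43713429778623*t + 8040466076408*t^2 + 29482849275871*t^3 + 42140215303859*t^4 + 41870694689900*t^5 in F_{58866044225617^6}^*.

52113506047167 + 43713429778623*t + 8040466076408*t^2 + 29482849275871*t^3 + 42140215303859*t^4 + 41870694689900*t^5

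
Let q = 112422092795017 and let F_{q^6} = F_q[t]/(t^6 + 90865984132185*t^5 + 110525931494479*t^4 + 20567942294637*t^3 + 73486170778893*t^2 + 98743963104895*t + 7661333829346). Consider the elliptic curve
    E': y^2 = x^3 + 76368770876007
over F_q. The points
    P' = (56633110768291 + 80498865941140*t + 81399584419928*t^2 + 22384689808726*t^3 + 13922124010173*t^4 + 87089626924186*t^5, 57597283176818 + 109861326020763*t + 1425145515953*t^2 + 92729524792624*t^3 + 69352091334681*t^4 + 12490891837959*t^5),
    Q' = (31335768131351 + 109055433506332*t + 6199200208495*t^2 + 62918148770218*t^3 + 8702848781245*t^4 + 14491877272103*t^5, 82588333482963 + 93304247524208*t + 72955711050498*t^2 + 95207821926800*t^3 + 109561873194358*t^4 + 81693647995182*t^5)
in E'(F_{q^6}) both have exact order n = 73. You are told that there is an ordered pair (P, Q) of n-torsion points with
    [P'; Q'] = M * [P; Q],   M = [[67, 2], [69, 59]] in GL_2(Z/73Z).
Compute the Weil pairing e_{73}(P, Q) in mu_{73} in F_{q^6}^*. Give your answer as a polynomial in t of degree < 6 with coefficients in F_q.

e_{73} is bilinear + alternating on E[73], so e_{73}(67*P + 2*Q, 69*P + 59*Q) = e_{73}(P,Q)^(67*59-2*69).
67*59 - 2*69 = 3815; reduced mod 73: det = 19, inverse 50.
Double-and-add over 1001001: 7-1 doublings, 3-1 additions; each step l_{T,T}/v_{2T} or l_{T,P'}/v at Q'+S for random S.
e_{73}(P',Q') = 8904528101286 + 104031040500941*t + 13699902392312*t^2 + 7669253348211*t^3 + 78267426208257*t^4 + 41605930974359*t^5.
Hence e(P,Q) = 75053691553704 + 4631551304567*t + 49380131383703*t^2 + 12742097366415*t^3 + 4432339366888*t^4 + 5147977524032*t^5 in F_{112422092795017^6}^*.

75053691553704 + 4631551304567*t + 49380131383703*t^2 + 12742097366415*t^3 + 4432339366888*t^4 + 5147977524032*t^5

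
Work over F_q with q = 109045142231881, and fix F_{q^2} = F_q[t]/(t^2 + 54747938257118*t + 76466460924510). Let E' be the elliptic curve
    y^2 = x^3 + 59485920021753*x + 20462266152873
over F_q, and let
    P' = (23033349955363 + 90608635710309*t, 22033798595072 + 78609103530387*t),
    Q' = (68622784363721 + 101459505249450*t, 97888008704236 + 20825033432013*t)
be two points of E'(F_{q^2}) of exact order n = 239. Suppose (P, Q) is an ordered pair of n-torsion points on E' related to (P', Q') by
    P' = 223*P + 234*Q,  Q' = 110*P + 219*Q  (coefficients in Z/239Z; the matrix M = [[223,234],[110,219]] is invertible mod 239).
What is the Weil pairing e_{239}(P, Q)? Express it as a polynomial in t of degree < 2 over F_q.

51475434839188 + 86689970179589*t

e_{239}(aP+bQ,cP+dQ) = e_{239}(P,Q)^(ad-bc); with (a,b,c,d)=(223,234,110,219) this gives the det-239 law.
det(M) mod 239 = 153; its inverse in (Z/239)^* is 25 (check: 153*25 mod 239 = 1).
Run Miller on y^2=x^3+59485920021753*x+20462266152873 over F_{109045142231881}: ladder 11101111 (8 bits); e = f_P(D_Q)/f_Q(D_P).
So e_{239}(P',Q') = 77304193291163 + 6859858508456*t.
Raise to 25: e(P,Q) = 51475434839188 + 86689970179589*t in mu_{239}.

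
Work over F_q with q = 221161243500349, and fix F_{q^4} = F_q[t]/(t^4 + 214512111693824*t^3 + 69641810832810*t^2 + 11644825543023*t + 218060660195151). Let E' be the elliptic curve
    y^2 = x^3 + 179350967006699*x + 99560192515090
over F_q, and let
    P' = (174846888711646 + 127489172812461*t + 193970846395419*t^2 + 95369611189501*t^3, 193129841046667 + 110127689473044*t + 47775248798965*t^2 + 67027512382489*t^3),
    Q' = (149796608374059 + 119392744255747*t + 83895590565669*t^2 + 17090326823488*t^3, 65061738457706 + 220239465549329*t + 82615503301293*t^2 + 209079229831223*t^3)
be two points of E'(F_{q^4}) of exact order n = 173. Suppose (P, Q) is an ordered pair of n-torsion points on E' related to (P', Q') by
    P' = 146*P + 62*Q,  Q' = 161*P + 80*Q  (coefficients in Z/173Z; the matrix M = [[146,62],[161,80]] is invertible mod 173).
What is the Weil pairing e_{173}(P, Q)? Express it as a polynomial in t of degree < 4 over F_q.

Since e_{173}(P,P)=e_{173}(Q,Q)=1 and e_{173}(Q,P)=e_{173}(P,Q)^{-1}, expanding e_{173}(146*P + 62*Q,161*P + 80*Q) leaves e(P,Q)^det(M).
det(M) mod 173 = 141; its inverse in (Z/173)^* is 27 (check: 141*27 mod 173 = 1).
Double-and-add over 10101101: 8-1 doublings, 5-1 additions; each step l_{T,T}/v_{2T} or l_{T,P'}/v at Q'+S for random S.
Miller gives e_{173}(P',Q') = 197021030374162 + 181843524176742*t + 142421324143968*t^2 + 142334447966011*t^3 in F_{221161243500349^4}.
e_{173}(P,Q) = (197021030374162 + 181843524176742*t + 142421324143968*t^2 + 142334447966011*t^3)^{27} = 205981987058349 + 166829930952319*t + 170857277201942*t^2 + 46794464650386*t^3.

205981987058349 + 166829930952319*t + 170857277201942*t^2 + 46794464650386*t^3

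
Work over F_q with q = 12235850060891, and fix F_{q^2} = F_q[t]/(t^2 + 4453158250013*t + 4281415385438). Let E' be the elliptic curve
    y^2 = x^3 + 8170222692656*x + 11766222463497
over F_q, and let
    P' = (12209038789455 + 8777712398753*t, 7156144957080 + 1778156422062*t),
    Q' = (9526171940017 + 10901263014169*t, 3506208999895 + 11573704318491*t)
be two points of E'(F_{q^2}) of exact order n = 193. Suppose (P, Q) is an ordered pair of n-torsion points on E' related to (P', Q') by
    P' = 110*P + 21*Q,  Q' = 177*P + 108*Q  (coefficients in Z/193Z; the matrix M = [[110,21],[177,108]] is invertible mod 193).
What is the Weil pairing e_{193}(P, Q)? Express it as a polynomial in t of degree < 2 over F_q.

Alternating bilinearity on E[193] (values in mu_{193} in F_{12235850060891^2}) gives e(P',Q') = e(P,Q)^det(M).
Hence e(P,Q) = e(P',Q')^{149} where 149 = 57^{-1} mod 193.
Miller loop for e_{193} over F_{12235850060891^2}: bits of 193 = 11000001; 7 double steps + 2 add steps, l/v at each.
Result: e(P',Q') = 9423254941490 + 283683832973*t.
Thus e_{193}(P,Q) = 1122813617728 + 9700517614308*t.

1122813617728 + 9700517614308*t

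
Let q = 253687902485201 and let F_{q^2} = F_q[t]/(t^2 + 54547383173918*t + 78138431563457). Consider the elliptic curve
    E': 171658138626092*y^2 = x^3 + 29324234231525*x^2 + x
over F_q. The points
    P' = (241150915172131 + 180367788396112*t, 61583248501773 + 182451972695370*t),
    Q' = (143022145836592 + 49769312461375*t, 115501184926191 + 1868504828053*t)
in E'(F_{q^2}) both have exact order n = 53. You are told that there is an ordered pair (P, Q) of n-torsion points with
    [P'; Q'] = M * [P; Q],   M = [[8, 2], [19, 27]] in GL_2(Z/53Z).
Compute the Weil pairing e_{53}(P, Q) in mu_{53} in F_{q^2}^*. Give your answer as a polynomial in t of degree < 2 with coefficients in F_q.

e_{53}(aP+bQ,cP+dQ) = e_{53}(P,Q)^(ad-bc); with (a,b,c,d)=(8,2,19,27) this gives the det-53 law.
det M = 8*27 - 2*19 = 178 = 19 (mod 53); 19^{-1} = 14 (mod 53).
Undo Montgomery via alpha=240267513748063, beta=52767477328472: (a',b')=(125481594498559,163937608973770) over F_{253687902485201}.
Run Miller on y^2=x^3+125481594498559*x+163937608973770 over F_{253687902485201}: ladder 110101 (6 bits); e = f_P(D_Q)/f_Q(D_P).
So e_{53}(P',Q') = 141693001911116 + 86106417374280*t.
Thus e_{53}(P,Q) = 116126428605211 + 8136334047925*t.

116126428605211 + 8136334047925*t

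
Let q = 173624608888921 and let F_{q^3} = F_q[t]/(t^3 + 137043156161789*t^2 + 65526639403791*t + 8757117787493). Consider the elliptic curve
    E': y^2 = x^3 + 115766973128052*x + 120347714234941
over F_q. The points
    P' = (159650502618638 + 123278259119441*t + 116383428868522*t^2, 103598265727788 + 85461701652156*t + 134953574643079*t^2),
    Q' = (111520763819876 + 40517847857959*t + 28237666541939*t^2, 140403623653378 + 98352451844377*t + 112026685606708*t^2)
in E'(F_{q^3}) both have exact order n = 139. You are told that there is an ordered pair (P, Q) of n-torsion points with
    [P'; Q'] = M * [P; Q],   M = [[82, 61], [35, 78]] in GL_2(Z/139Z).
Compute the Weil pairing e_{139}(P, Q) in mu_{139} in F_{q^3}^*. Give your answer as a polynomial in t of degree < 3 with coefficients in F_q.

149810396192466 + 47773251124161*t + 164822397316659*t^2

Alternating bilinearity on E[139] (values in mu_{139} in F_{173624608888921^3}) gives e(P',Q') = e(P,Q)^det(M).
Hence e(P,Q) = e(P',Q')^{55} where 55 = 91^{-1} mod 139.
Double-and-add over 10001011: 8-1 doublings, 4-1 additions; each step l_{T,T}/v_{2T} or l_{T,P'}/v at Q'+S for random S.
The quotient is 77548592796039 + 61493605386466*t + 35393379815199*t^2.
Raise to 55: e(P,Q) = 149810396192466 + 47773251124161*t + 164822397316659*t^2 in mu_{139}.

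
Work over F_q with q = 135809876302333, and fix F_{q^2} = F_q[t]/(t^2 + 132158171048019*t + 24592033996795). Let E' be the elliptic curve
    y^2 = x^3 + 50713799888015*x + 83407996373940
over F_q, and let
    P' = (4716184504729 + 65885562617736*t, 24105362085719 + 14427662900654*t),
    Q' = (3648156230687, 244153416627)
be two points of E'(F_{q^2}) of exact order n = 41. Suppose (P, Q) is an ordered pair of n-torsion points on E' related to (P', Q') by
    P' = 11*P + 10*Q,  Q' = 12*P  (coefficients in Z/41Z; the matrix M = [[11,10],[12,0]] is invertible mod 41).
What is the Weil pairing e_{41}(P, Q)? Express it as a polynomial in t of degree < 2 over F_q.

7675266028016 + 115971618228723*t

e_{41}(aP+bQ,cP+dQ) = e_{41}(P,Q)^(ad-bc); with (a,b,c,d)=(11,10,12,0) this gives the det-41 law.
Inverting 3 mod 41: 14. Thus e_{41}(P,Q) = e(P',Q')^{14}.
Build f_{41,P'} and f_{41,Q'} via the 6-bit ladder of 41=101001_2; evaluate at shifted divisors; quotient in F_{135809876302333^2}.
The quotient is 100538375732802 + 35341243043825*t.
Raise to 14: e(P,Q) = 7675266028016 + 115971618228723*t in mu_{41}.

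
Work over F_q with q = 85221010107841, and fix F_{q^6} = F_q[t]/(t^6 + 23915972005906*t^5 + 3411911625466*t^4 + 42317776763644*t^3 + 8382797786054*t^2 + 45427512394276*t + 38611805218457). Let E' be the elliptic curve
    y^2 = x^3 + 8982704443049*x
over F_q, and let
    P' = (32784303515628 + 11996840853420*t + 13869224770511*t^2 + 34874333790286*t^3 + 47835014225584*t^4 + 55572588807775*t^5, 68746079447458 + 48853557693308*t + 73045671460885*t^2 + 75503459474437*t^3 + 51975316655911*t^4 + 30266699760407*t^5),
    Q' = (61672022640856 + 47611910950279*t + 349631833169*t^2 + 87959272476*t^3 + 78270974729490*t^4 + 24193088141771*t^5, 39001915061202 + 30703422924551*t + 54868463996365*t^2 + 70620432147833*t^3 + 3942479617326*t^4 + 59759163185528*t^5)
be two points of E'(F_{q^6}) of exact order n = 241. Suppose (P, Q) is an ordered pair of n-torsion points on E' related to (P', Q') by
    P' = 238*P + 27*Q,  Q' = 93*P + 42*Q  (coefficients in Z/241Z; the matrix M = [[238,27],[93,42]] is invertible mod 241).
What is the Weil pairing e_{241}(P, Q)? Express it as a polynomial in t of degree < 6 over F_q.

51613371689002 + 28637721107464*t + 54683563822027*t^2 + 38370701470267*t^3 + 47252668541126*t^4 + 1068675333464*t^5

Alternating bilinearity on E[241] (values in mu_{241} in F_{85221010107841^6}) gives e(P',Q') = e(P,Q)^det(M).
det(M) mod 241 = 14; its inverse in (Z/241)^* is 155 (check: 14*155 mod 241 = 1).
Double-and-add over 11110001: 8-1 doublings, 5-1 additions; each step l_{T,T}/v_{2T} or l_{T,P'}/v at Q'+S for random S.
Miller gives e_{241}(P',Q') = 76822523412424 + 34238524142974*t + 34852853111147*t^2 + 79497200003625*t^3 + 43506514944957*t^4 + 736213329297*t^5 in F_{85221010107841^6}.
(76822523412424 + 34238524142974*t + 34852853111147*t^2 + 79497200003625*t^3 + 43506514944957*t^4 + 736213329297*t^5)^{155} mod (85221010107841,f) = 51613371689002 + 28637721107464*t + 54683563822027*t^2 + 38370701470267*t^3 + 47252668541126*t^4 + 1068675333464*t^5.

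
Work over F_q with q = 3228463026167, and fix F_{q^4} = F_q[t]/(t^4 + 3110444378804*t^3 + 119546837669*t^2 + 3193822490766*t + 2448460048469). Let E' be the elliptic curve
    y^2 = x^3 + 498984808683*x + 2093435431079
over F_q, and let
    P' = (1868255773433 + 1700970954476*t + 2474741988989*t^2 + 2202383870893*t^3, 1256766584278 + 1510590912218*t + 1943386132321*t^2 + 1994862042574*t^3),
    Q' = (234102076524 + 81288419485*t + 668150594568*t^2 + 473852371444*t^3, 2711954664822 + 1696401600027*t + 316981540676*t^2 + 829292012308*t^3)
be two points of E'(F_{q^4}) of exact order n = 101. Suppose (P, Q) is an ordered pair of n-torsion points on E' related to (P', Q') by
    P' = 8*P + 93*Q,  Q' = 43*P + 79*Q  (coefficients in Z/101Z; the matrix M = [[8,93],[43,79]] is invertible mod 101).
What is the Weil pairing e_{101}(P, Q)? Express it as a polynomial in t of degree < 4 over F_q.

334131043907 + 415176424028*t + 994273602472*t^2 + 1280659035088*t^3

Since e_{101}(P,P)=e_{101}(Q,Q)=1 and e_{101}(Q,P)=e_{101}(P,Q)^{-1}, expanding e_{101}(8*P + 93*Q,43*P + 79*Q) leaves e(P,Q)^det(M).
det(M) mod 101 = 67; its inverse in (Z/101)^* is 98 (check: 67*98 mod 101 = 1).
Run Miller on y^2=x^3+498984808683*x+2093435431079 over F_{3228463026167}: ladder 1100101 (7 bits); e = f_P(D_Q)/f_Q(D_P).
The quotient is 2670891807472 + 577002902*t + 903393807250*t^2 + 927565826706*t^3.
Hence e(P,Q) = 334131043907 + 415176424028*t + 994273602472*t^2 + 1280659035088*t^3 in F_{3228463026167^4}^*.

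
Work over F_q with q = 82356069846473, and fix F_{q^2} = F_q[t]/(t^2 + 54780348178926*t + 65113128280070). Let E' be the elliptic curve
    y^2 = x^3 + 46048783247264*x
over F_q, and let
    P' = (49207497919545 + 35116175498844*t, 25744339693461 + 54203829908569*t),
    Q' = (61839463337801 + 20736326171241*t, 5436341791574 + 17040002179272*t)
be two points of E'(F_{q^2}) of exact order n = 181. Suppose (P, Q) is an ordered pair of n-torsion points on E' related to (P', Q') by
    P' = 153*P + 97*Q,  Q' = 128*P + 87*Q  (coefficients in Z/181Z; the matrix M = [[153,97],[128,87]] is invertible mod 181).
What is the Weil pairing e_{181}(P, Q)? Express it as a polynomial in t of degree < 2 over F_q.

50834313359075 + 45717334639130*t

e_{181}(aP+bQ,cP+dQ) = e_{181}(P,Q)^(ad-bc); with (a,b,c,d)=(153,97,128,87) this gives the det-181 law.
det M = 153*87 - 97*128 = 895 = 171 (mod 181); 171^{-1} = 18 (mod 181).
Miller loop for e_{181} over F_{82356069846473^2}: bits of 181 = 10110101; 7 double steps + 4 add steps, l/v at each.
The quotient is 60596965463451 + 52033709823044*t.
Raise to 18: e(P,Q) = 50834313359075 + 45717334639130*t in mu_{181}.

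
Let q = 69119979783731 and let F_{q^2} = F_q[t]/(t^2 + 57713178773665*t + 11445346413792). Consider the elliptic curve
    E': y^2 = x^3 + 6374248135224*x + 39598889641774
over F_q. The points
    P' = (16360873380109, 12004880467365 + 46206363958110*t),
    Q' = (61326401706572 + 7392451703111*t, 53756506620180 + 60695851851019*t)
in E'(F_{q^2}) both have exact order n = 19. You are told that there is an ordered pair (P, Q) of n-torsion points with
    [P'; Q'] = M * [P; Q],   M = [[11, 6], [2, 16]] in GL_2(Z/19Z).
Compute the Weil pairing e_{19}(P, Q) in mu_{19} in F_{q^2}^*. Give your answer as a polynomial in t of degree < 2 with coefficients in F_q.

Under M = [[11,6],[2,16]] in GL_2(Z/19), e_{19}(P',Q') = e_{19}(P,Q)^(11*16-6*2 mod 19).
So e_{19}(P,Q) = e_{19}(P',Q')^{8}, since 12*8 = 1 mod 19.
Double-and-add over 10011: 5-1 doublings, 3-1 additions; each step l_{T,T}/v_{2T} or l_{T,P'}/v at Q'+S for random S.
The quotient is 41482507763489 + 65318310080349*t.
e_{19}(P,Q) = (41482507763489 + 65318310080349*t)^{8} = 2996904491423 + 31713007054656*t.

2996904491423 + 31713007054656*t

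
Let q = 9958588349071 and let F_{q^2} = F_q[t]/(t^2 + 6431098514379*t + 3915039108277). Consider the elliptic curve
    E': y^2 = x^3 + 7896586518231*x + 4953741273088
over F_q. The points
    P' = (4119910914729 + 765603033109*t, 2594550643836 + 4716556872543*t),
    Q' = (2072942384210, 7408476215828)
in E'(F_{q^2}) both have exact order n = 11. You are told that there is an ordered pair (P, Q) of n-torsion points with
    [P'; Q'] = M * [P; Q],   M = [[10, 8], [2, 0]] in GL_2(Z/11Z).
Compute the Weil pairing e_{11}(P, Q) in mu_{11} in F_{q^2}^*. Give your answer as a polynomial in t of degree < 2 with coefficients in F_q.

Since e_{11}(P,P)=e_{11}(Q,Q)=1 and e_{11}(Q,P)=e_{11}(P,Q)^{-1}, expanding e_{11}(10*P + 8*Q,2*P) leaves e(P,Q)^det(M).
det M = 10*0 - 8*2 = -16 = 6 (mod 11); 6^{-1} = 2 (mod 11).
n = 11 = (1011)_2 (4 bits, wt 3); accumulate f_{11,P'}(Q'+S)/f_{11,P'}(S) along the 3-step ladder.
So e_{11}(P',Q') = 5480041006320 + 5286396846328*t.
Hence e(P,Q) = 2456960047245 + 1814058324880*t in F_{9958588349071^2}^*.

2456960047245 + 1814058324880*t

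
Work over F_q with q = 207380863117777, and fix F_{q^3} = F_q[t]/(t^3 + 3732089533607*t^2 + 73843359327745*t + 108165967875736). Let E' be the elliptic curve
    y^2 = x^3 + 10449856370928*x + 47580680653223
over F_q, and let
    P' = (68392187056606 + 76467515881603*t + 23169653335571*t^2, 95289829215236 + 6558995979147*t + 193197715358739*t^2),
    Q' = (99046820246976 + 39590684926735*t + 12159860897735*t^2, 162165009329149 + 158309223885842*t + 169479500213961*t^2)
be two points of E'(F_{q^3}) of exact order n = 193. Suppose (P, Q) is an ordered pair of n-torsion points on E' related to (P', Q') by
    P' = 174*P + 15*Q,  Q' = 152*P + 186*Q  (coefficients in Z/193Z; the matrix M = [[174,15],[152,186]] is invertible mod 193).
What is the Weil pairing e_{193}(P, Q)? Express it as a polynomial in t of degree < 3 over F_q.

The 193-Weil pairing on E[193] over F_{207380863117777} is alternating-bilinear: e_{193}(P',Q') = e_{193}(P,Q)^det(M).
det(M) mod 193 = 169; its inverse in (Z/193)^* is 8 (check: 169*8 mod 193 = 1).
n = 193 = (11000001)_2 (8 bits, wt 3); accumulate f_{193,P'}(Q'+S)/f_{193,P'}(S) along the 7-step ladder.
So e_{193}(P',Q') = 9191178495943 + 41825391223995*t + 179122517514044*t^2.
Finally e_{193}(P,Q) = 99322645921709 + 47836916977159*t + 165580599446263*t^2.

99322645921709 + 47836916977159*t + 165580599446263*t^2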